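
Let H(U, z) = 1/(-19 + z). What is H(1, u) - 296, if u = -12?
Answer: -9177/31 ≈ -296.03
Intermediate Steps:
H(1, u) - 296 = 1/(-19 - 12) - 296 = 1/(-31) - 296 = -1/31 - 296 = -9177/31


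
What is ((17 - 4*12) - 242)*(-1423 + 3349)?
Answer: -525798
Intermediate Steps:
((17 - 4*12) - 242)*(-1423 + 3349) = ((17 - 48) - 242)*1926 = (-31 - 242)*1926 = -273*1926 = -525798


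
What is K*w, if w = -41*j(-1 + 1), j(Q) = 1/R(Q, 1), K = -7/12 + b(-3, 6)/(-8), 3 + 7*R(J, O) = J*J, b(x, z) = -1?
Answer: -3157/72 ≈ -43.847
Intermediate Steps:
R(J, O) = -3/7 + J²/7 (R(J, O) = -3/7 + (J*J)/7 = -3/7 + J²/7)
K = -11/24 (K = -7/12 - 1/(-8) = -7*1/12 - 1*(-⅛) = -7/12 + ⅛ = -11/24 ≈ -0.45833)
j(Q) = 1/(-3/7 + Q²/7)
w = 287/3 (w = -287/(-3 + (-1 + 1)²) = -287/(-3 + 0²) = -287/(-3 + 0) = -287/(-3) = -287*(-1)/3 = -41*(-7/3) = 287/3 ≈ 95.667)
K*w = -11/24*287/3 = -3157/72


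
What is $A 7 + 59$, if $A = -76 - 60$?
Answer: $-893$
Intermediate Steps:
$A = -136$ ($A = -76 - 60 = -136$)
$A 7 + 59 = \left(-136\right) 7 + 59 = -952 + 59 = -893$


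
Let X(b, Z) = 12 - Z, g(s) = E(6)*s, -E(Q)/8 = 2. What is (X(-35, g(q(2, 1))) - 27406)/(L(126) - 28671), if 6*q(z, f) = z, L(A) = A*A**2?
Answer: -82166/5915115 ≈ -0.013891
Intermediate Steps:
E(Q) = -16 (E(Q) = -8*2 = -16)
L(A) = A**3
q(z, f) = z/6
g(s) = -16*s
(X(-35, g(q(2, 1))) - 27406)/(L(126) - 28671) = ((12 - (-16)*(1/6)*2) - 27406)/(126**3 - 28671) = ((12 - (-16)/3) - 27406)/(2000376 - 28671) = ((12 - 1*(-16/3)) - 27406)/1971705 = ((12 + 16/3) - 27406)*(1/1971705) = (52/3 - 27406)*(1/1971705) = -82166/3*1/1971705 = -82166/5915115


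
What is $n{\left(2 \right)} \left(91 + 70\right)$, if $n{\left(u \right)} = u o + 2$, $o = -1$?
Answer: $0$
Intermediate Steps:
$n{\left(u \right)} = 2 - u$ ($n{\left(u \right)} = u \left(-1\right) + 2 = - u + 2 = 2 - u$)
$n{\left(2 \right)} \left(91 + 70\right) = \left(2 - 2\right) \left(91 + 70\right) = \left(2 - 2\right) 161 = 0 \cdot 161 = 0$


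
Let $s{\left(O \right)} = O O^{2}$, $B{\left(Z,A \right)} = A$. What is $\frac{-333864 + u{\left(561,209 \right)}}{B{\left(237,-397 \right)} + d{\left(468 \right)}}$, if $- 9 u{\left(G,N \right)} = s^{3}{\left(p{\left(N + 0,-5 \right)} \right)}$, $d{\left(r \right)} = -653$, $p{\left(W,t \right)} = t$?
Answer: $\frac{1051651}{9450} \approx 111.29$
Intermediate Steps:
$s{\left(O \right)} = O^{3}$
$u{\left(G,N \right)} = \frac{1953125}{9}$ ($u{\left(G,N \right)} = - \frac{\left(\left(-5\right)^{3}\right)^{3}}{9} = - \frac{\left(-125\right)^{3}}{9} = \left(- \frac{1}{9}\right) \left(-1953125\right) = \frac{1953125}{9}$)
$\frac{-333864 + u{\left(561,209 \right)}}{B{\left(237,-397 \right)} + d{\left(468 \right)}} = \frac{-333864 + \frac{1953125}{9}}{-397 - 653} = - \frac{1051651}{9 \left(-1050\right)} = \left(- \frac{1051651}{9}\right) \left(- \frac{1}{1050}\right) = \frac{1051651}{9450}$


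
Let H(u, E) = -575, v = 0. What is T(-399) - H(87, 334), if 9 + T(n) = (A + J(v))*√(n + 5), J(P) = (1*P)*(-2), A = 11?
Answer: 566 + 11*I*√394 ≈ 566.0 + 218.34*I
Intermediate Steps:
J(P) = -2*P (J(P) = P*(-2) = -2*P)
T(n) = -9 + 11*√(5 + n) (T(n) = -9 + (11 - 2*0)*√(n + 5) = -9 + (11 + 0)*√(5 + n) = -9 + 11*√(5 + n))
T(-399) - H(87, 334) = (-9 + 11*√(5 - 399)) - 1*(-575) = (-9 + 11*√(-394)) + 575 = (-9 + 11*(I*√394)) + 575 = (-9 + 11*I*√394) + 575 = 566 + 11*I*√394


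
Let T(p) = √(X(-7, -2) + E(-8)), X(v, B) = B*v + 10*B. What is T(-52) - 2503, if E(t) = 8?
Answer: -2503 + √2 ≈ -2501.6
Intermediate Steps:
X(v, B) = 10*B + B*v
T(p) = √2 (T(p) = √(-2*(10 - 7) + 8) = √(-2*3 + 8) = √(-6 + 8) = √2)
T(-52) - 2503 = √2 - 2503 = -2503 + √2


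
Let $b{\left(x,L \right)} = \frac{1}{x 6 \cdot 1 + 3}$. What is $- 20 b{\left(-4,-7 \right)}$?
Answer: $\frac{20}{21} \approx 0.95238$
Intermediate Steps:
$b{\left(x,L \right)} = \frac{1}{3 + 6 x}$ ($b{\left(x,L \right)} = \frac{1}{6 x 1 + 3} = \frac{1}{6 x + 3} = \frac{1}{3 + 6 x}$)
$- 20 b{\left(-4,-7 \right)} = - 20 \frac{1}{3 \left(1 + 2 \left(-4\right)\right)} = - 20 \frac{1}{3 \left(1 - 8\right)} = - 20 \frac{1}{3 \left(-7\right)} = - 20 \cdot \frac{1}{3} \left(- \frac{1}{7}\right) = \left(-20\right) \left(- \frac{1}{21}\right) = \frac{20}{21}$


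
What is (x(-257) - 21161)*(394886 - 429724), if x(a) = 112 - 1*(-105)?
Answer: 729647072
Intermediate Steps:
x(a) = 217 (x(a) = 112 + 105 = 217)
(x(-257) - 21161)*(394886 - 429724) = (217 - 21161)*(394886 - 429724) = -20944*(-34838) = 729647072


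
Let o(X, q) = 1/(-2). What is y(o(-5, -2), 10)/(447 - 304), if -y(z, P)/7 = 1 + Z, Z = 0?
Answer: -7/143 ≈ -0.048951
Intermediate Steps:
o(X, q) = -½
y(z, P) = -7 (y(z, P) = -7*(1 + 0) = -7*1 = -7)
y(o(-5, -2), 10)/(447 - 304) = -7/(447 - 304) = -7/143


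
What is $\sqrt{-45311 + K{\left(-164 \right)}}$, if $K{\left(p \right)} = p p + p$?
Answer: $i \sqrt{18579} \approx 136.3 i$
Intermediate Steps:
$K{\left(p \right)} = p + p^{2}$ ($K{\left(p \right)} = p^{2} + p = p + p^{2}$)
$\sqrt{-45311 + K{\left(-164 \right)}} = \sqrt{-45311 - 164 \left(1 - 164\right)} = \sqrt{-45311 - -26732} = \sqrt{-45311 + 26732} = \sqrt{-18579} = i \sqrt{18579}$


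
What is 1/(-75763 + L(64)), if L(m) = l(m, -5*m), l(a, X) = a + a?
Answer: -1/75635 ≈ -1.3221e-5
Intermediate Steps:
l(a, X) = 2*a
L(m) = 2*m
1/(-75763 + L(64)) = 1/(-75763 + 2*64) = 1/(-75763 + 128) = 1/(-75635) = -1/75635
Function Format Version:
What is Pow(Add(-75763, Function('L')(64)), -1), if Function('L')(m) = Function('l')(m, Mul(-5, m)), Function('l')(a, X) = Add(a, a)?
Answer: Rational(-1, 75635) ≈ -1.3221e-5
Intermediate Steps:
Function('l')(a, X) = Mul(2, a)
Function('L')(m) = Mul(2, m)
Pow(Add(-75763, Function('L')(64)), -1) = Pow(Add(-75763, Mul(2, 64)), -1) = Pow(Add(-75763, 128), -1) = Pow(-75635, -1) = Rational(-1, 75635)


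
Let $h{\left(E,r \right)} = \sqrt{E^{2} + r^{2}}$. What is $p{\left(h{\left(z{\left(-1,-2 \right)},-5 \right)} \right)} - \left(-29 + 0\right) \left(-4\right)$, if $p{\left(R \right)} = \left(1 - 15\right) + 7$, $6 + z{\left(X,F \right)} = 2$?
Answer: $-123$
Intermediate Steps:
$z{\left(X,F \right)} = -4$ ($z{\left(X,F \right)} = -6 + 2 = -4$)
$p{\left(R \right)} = -7$ ($p{\left(R \right)} = -14 + 7 = -7$)
$p{\left(h{\left(z{\left(-1,-2 \right)},-5 \right)} \right)} - \left(-29 + 0\right) \left(-4\right) = -7 - \left(-29 + 0\right) \left(-4\right) = -7 - \left(-29\right) \left(-4\right) = -7 - 116 = -123$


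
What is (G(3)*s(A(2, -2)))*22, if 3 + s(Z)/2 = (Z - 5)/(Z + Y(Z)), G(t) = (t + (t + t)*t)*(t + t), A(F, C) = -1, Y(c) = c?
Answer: 0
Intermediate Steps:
G(t) = 2*t*(t + 2*t²) (G(t) = (t + (2*t)*t)*(2*t) = (t + 2*t²)*(2*t) = 2*t*(t + 2*t²))
s(Z) = -6 + (-5 + Z)/Z (s(Z) = -6 + 2*((Z - 5)/(Z + Z)) = -6 + 2*((-5 + Z)/((2*Z))) = -6 + 2*((-5 + Z)*(1/(2*Z))) = -6 + 2*((-5 + Z)/(2*Z)) = -6 + (-5 + Z)/Z)
(G(3)*s(A(2, -2)))*22 = ((3²*(2 + 4*3))*(-5 - 5/(-1)))*22 = ((9*(2 + 12))*(-5 - 5*(-1)))*22 = ((9*14)*(-5 + 5))*22 = (126*0)*22 = 0*22 = 0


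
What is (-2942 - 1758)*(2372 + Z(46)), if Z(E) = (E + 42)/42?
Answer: -234323200/21 ≈ -1.1158e+7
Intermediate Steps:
Z(E) = 1 + E/42 (Z(E) = (42 + E)*(1/42) = 1 + E/42)
(-2942 - 1758)*(2372 + Z(46)) = (-2942 - 1758)*(2372 + (1 + (1/42)*46)) = -4700*(2372 + (1 + 23/21)) = -4700*(2372 + 44/21) = -4700*49856/21 = -234323200/21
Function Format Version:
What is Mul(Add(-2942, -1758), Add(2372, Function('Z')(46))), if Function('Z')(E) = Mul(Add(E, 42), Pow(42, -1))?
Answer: Rational(-234323200, 21) ≈ -1.1158e+7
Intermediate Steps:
Function('Z')(E) = Add(1, Mul(Rational(1, 42), E)) (Function('Z')(E) = Mul(Add(42, E), Rational(1, 42)) = Add(1, Mul(Rational(1, 42), E)))
Mul(Add(-2942, -1758), Add(2372, Function('Z')(46))) = Mul(Add(-2942, -1758), Add(2372, Add(1, Mul(Rational(1, 42), 46)))) = Mul(-4700, Add(2372, Add(1, Rational(23, 21)))) = Mul(-4700, Add(2372, Rational(44, 21))) = Mul(-4700, Rational(49856, 21)) = Rational(-234323200, 21)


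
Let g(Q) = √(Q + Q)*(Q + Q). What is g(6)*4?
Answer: 96*√3 ≈ 166.28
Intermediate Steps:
g(Q) = 2*√2*Q^(3/2) (g(Q) = √(2*Q)*(2*Q) = (√2*√Q)*(2*Q) = 2*√2*Q^(3/2))
g(6)*4 = (2*√2*6^(3/2))*4 = (2*√2*(6*√6))*4 = (24*√3)*4 = 96*√3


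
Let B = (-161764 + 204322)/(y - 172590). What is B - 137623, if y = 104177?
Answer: -9415244857/68413 ≈ -1.3762e+5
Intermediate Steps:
B = -42558/68413 (B = (-161764 + 204322)/(104177 - 172590) = 42558/(-68413) = 42558*(-1/68413) = -42558/68413 ≈ -0.62208)
B - 137623 = -42558/68413 - 137623 = -9415244857/68413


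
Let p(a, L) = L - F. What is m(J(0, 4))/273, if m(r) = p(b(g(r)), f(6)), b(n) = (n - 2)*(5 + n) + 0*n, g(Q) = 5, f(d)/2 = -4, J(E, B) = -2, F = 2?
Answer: -10/273 ≈ -0.036630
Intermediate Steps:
f(d) = -8 (f(d) = 2*(-4) = -8)
b(n) = (-2 + n)*(5 + n) (b(n) = (-2 + n)*(5 + n) + 0 = (-2 + n)*(5 + n))
p(a, L) = -2 + L (p(a, L) = L - 1*2 = L - 2 = -2 + L)
m(r) = -10 (m(r) = -2 - 8 = -10)
m(J(0, 4))/273 = -10/273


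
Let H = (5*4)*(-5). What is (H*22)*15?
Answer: -33000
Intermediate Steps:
H = -100 (H = 20*(-5) = -100)
(H*22)*15 = -100*22*15 = -2200*15 = -33000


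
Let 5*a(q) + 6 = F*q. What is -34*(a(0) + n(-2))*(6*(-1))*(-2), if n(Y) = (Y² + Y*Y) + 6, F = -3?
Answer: -26112/5 ≈ -5222.4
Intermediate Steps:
n(Y) = 6 + 2*Y² (n(Y) = (Y² + Y²) + 6 = 2*Y² + 6 = 6 + 2*Y²)
a(q) = -6/5 - 3*q/5 (a(q) = -6/5 + (-3*q)/5 = -6/5 - 3*q/5)
-34*(a(0) + n(-2))*(6*(-1))*(-2) = -34*((-6/5 - ⅗*0) + (6 + 2*(-2)²))*(6*(-1))*(-2) = -34*((-6/5 + 0) + (6 + 2*4))*(-6*(-2)) = -34*(-6/5 + (6 + 8))*12 = -34*(-6/5 + 14)*12 = -2176*12/5 = -34*768/5 = -26112/5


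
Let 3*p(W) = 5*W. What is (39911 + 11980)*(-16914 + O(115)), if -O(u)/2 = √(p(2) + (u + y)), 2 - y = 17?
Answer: -877684374 - 34594*√930 ≈ -8.7874e+8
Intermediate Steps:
y = -15 (y = 2 - 1*17 = 2 - 17 = -15)
p(W) = 5*W/3 (p(W) = (5*W)/3 = 5*W/3)
O(u) = -2*√(-35/3 + u) (O(u) = -2*√((5/3)*2 + (u - 15)) = -2*√(10/3 + (-15 + u)) = -2*√(-35/3 + u))
(39911 + 11980)*(-16914 + O(115)) = (39911 + 11980)*(-16914 - 2*√(-105 + 9*115)/3) = 51891*(-16914 - 2*√(-105 + 1035)/3) = 51891*(-16914 - 2*√930/3) = -877684374 - 34594*√930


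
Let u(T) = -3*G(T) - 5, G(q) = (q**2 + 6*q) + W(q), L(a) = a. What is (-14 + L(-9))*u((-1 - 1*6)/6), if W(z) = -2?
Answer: -4945/12 ≈ -412.08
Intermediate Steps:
G(q) = -2 + q**2 + 6*q (G(q) = (q**2 + 6*q) - 2 = -2 + q**2 + 6*q)
u(T) = 1 - 18*T - 3*T**2 (u(T) = -3*(-2 + T**2 + 6*T) - 5 = (6 - 18*T - 3*T**2) - 5 = 1 - 18*T - 3*T**2)
(-14 + L(-9))*u((-1 - 1*6)/6) = (-14 - 9)*(1 - 18*(-1 - 1*6)/6 - 3*(-1 - 1*6)**2/36) = -23*(1 - 18*(-1 - 6)/6 - 3*(-1 - 6)**2/36) = -23*(1 - (-126)/6 - 3*(-7*1/6)**2) = -23*(1 - 18*(-7/6) - 3*(-7/6)**2) = -23*(1 + 21 - 3*49/36) = -23*(1 + 21 - 49/12) = -23*215/12 = -4945/12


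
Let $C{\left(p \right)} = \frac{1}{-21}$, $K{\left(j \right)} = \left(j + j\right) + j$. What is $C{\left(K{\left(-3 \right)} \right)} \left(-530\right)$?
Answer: $\frac{530}{21} \approx 25.238$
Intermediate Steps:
$K{\left(j \right)} = 3 j$ ($K{\left(j \right)} = 2 j + j = 3 j$)
$C{\left(p \right)} = - \frac{1}{21}$
$C{\left(K{\left(-3 \right)} \right)} \left(-530\right) = \left(- \frac{1}{21}\right) \left(-530\right) = \frac{530}{21}$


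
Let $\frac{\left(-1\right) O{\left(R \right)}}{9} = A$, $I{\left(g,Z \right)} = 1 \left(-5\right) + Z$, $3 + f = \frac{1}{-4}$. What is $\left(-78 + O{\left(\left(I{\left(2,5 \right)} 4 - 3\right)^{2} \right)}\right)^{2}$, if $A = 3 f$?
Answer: $\frac{1521}{16} \approx 95.063$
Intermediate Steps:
$f = - \frac{13}{4}$ ($f = -3 + \frac{1}{-4} = -3 - \frac{1}{4} = - \frac{13}{4} \approx -3.25$)
$I{\left(g,Z \right)} = -5 + Z$
$A = - \frac{39}{4}$ ($A = 3 \left(- \frac{13}{4}\right) = - \frac{39}{4} \approx -9.75$)
$O{\left(R \right)} = \frac{351}{4}$ ($O{\left(R \right)} = \left(-9\right) \left(- \frac{39}{4}\right) = \frac{351}{4}$)
$\left(-78 + O{\left(\left(I{\left(2,5 \right)} 4 - 3\right)^{2} \right)}\right)^{2} = \left(-78 + \frac{351}{4}\right)^{2} = \left(\frac{39}{4}\right)^{2} = \frac{1521}{16}$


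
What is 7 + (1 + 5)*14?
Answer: 91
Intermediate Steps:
7 + (1 + 5)*14 = 7 + 6*14 = 7 + 84 = 91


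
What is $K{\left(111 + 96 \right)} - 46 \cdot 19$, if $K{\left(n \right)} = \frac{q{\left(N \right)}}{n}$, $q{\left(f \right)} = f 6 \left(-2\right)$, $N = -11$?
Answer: $- \frac{60262}{69} \approx -873.36$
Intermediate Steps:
$q{\left(f \right)} = - 12 f$ ($q{\left(f \right)} = 6 f \left(-2\right) = - 12 f$)
$K{\left(n \right)} = \frac{132}{n}$ ($K{\left(n \right)} = \frac{\left(-12\right) \left(-11\right)}{n} = \frac{132}{n}$)
$K{\left(111 + 96 \right)} - 46 \cdot 19 = \frac{132}{111 + 96} - 46 \cdot 19 = \frac{132}{207} - 874 = 132 \cdot \frac{1}{207} - 874 = \frac{44}{69} - 874 = - \frac{60262}{69}$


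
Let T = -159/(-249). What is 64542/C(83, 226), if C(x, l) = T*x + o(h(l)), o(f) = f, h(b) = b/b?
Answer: 10757/9 ≈ 1195.2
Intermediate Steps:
h(b) = 1
T = 53/83 (T = -159*(-1/249) = 53/83 ≈ 0.63855)
C(x, l) = 1 + 53*x/83 (C(x, l) = 53*x/83 + 1 = 1 + 53*x/83)
64542/C(83, 226) = 64542/(1 + (53/83)*83) = 64542/(1 + 53) = 64542/54 = 64542*(1/54) = 10757/9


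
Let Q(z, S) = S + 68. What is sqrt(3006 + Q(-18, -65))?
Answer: sqrt(3009) ≈ 54.854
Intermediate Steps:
Q(z, S) = 68 + S
sqrt(3006 + Q(-18, -65)) = sqrt(3006 + (68 - 65)) = sqrt(3006 + 3) = sqrt(3009)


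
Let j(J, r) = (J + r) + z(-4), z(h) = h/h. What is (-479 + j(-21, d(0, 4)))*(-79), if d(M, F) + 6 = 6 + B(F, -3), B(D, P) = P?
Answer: 39658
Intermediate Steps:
z(h) = 1
d(M, F) = -3 (d(M, F) = -6 + (6 - 3) = -6 + 3 = -3)
j(J, r) = 1 + J + r (j(J, r) = (J + r) + 1 = 1 + J + r)
(-479 + j(-21, d(0, 4)))*(-79) = (-479 + (1 - 21 - 3))*(-79) = (-479 - 23)*(-79) = -502*(-79) = 39658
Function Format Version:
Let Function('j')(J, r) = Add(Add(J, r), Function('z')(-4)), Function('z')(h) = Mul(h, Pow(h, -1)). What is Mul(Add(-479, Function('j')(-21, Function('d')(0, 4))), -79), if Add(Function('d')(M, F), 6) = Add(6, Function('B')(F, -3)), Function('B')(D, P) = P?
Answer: 39658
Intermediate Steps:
Function('z')(h) = 1
Function('d')(M, F) = -3 (Function('d')(M, F) = Add(-6, Add(6, -3)) = Add(-6, 3) = -3)
Function('j')(J, r) = Add(1, J, r) (Function('j')(J, r) = Add(Add(J, r), 1) = Add(1, J, r))
Mul(Add(-479, Function('j')(-21, Function('d')(0, 4))), -79) = Mul(Add(-479, Add(1, -21, -3)), -79) = Mul(Add(-479, -23), -79) = Mul(-502, -79) = 39658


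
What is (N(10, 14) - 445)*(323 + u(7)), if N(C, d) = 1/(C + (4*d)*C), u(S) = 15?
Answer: -42866681/285 ≈ -1.5041e+5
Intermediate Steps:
N(C, d) = 1/(C + 4*C*d)
(N(10, 14) - 445)*(323 + u(7)) = (1/(10*(1 + 4*14)) - 445)*(323 + 15) = (1/(10*(1 + 56)) - 445)*338 = ((⅒)/57 - 445)*338 = ((⅒)*(1/57) - 445)*338 = (1/570 - 445)*338 = -253649/570*338 = -42866681/285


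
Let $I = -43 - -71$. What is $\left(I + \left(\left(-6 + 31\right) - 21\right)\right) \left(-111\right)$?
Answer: $-3552$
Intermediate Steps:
$I = 28$ ($I = -43 + 71 = 28$)
$\left(I + \left(\left(-6 + 31\right) - 21\right)\right) \left(-111\right) = \left(28 + \left(\left(-6 + 31\right) - 21\right)\right) \left(-111\right) = \left(28 + \left(25 - 21\right)\right) \left(-111\right) = \left(28 + 4\right) \left(-111\right) = 32 \left(-111\right) = -3552$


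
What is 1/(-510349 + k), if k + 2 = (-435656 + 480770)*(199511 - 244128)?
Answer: -1/2013361689 ≈ -4.9668e-10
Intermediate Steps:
k = -2012851340 (k = -2 + (-435656 + 480770)*(199511 - 244128) = -2 + 45114*(-44617) = -2 - 2012851338 = -2012851340)
1/(-510349 + k) = 1/(-510349 - 2012851340) = 1/(-2013361689) = -1/2013361689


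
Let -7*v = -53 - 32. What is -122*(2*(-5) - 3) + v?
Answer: 11187/7 ≈ 1598.1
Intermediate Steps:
v = 85/7 (v = -(-53 - 32)/7 = -1/7*(-85) = 85/7 ≈ 12.143)
-122*(2*(-5) - 3) + v = -122*(2*(-5) - 3) + 85/7 = -122*(-10 - 3) + 85/7 = -122*(-13) + 85/7 = 1586 + 85/7 = 11187/7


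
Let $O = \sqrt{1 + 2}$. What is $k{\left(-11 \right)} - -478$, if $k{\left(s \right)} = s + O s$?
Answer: $467 - 11 \sqrt{3} \approx 447.95$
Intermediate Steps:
$O = \sqrt{3} \approx 1.732$
$k{\left(s \right)} = s + s \sqrt{3}$ ($k{\left(s \right)} = s + \sqrt{3} s = s + s \sqrt{3}$)
$k{\left(-11 \right)} - -478 = - 11 \left(1 + \sqrt{3}\right) - -478 = \left(-11 - 11 \sqrt{3}\right) + 478 = 467 - 11 \sqrt{3}$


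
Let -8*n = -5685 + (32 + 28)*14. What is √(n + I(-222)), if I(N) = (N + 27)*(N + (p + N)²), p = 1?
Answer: 3*I*√16853510/4 ≈ 3079.0*I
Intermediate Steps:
I(N) = (27 + N)*(N + (1 + N)²) (I(N) = (N + 27)*(N + (1 + N)²) = (27 + N)*(N + (1 + N)²))
n = 4845/8 (n = -(-5685 + (32 + 28)*14)/8 = -(-5685 + 60*14)/8 = -(-5685 + 840)/8 = -⅛*(-4845) = 4845/8 ≈ 605.63)
√(n + I(-222)) = √(4845/8 + (27 + (-222)³ + 30*(-222)² + 82*(-222))) = √(4845/8 + (27 - 10941048 + 30*49284 - 18204)) = √(4845/8 + (27 - 10941048 + 1478520 - 18204)) = √(4845/8 - 9480705) = √(-75840795/8) = 3*I*√16853510/4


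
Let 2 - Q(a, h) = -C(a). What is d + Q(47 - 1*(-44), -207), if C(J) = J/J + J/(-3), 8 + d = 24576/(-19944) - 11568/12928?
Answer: -25152701/671448 ≈ -37.460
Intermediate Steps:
d = -6799789/671448 (d = -8 + (24576/(-19944) - 11568/12928) = -8 + (24576*(-1/19944) - 11568*1/12928) = -8 + (-1024/831 - 723/808) = -8 - 1428205/671448 = -6799789/671448 ≈ -10.127)
C(J) = 1 - J/3 (C(J) = 1 + J*(-⅓) = 1 - J/3)
Q(a, h) = 3 - a/3 (Q(a, h) = 2 - (-1)*(1 - a/3) = 2 - (-1 + a/3) = 2 + (1 - a/3) = 3 - a/3)
d + Q(47 - 1*(-44), -207) = -6799789/671448 + (3 - (47 - 1*(-44))/3) = -6799789/671448 + (3 - (47 + 44)/3) = -6799789/671448 + (3 - ⅓*91) = -6799789/671448 + (3 - 91/3) = -6799789/671448 - 82/3 = -25152701/671448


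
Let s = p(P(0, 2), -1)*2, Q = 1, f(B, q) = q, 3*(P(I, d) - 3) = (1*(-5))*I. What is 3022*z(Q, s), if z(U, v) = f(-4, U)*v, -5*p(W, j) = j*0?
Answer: 0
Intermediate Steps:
P(I, d) = 3 - 5*I/3 (P(I, d) = 3 + ((1*(-5))*I)/3 = 3 + (-5*I)/3 = 3 - 5*I/3)
p(W, j) = 0 (p(W, j) = -j*0/5 = -⅕*0 = 0)
s = 0 (s = 0*2 = 0)
z(U, v) = U*v
3022*z(Q, s) = 3022*(1*0) = 3022*0 = 0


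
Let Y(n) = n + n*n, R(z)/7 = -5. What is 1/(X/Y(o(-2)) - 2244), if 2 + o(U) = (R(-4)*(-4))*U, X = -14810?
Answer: -39621/88916929 ≈ -0.00044560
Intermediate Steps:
R(z) = -35 (R(z) = 7*(-5) = -35)
o(U) = -2 + 140*U (o(U) = -2 + (-35*(-4))*U = -2 + 140*U)
Y(n) = n + n**2
1/(X/Y(o(-2)) - 2244) = 1/(-14810*1/((1 + (-2 + 140*(-2)))*(-2 + 140*(-2))) - 2244) = 1/(-14810*1/((1 + (-2 - 280))*(-2 - 280)) - 2244) = 1/(-14810*(-1/(282*(1 - 282))) - 2244) = 1/(-14810/((-282*(-281))) - 2244) = 1/(-14810/79242 - 2244) = 1/(-14810*1/79242 - 2244) = 1/(-7405/39621 - 2244) = 1/(-88916929/39621) = -39621/88916929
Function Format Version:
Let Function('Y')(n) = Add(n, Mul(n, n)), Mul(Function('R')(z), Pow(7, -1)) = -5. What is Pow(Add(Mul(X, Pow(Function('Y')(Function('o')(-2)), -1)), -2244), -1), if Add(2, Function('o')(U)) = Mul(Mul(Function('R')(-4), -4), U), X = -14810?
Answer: Rational(-39621, 88916929) ≈ -0.00044560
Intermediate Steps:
Function('R')(z) = -35 (Function('R')(z) = Mul(7, -5) = -35)
Function('o')(U) = Add(-2, Mul(140, U)) (Function('o')(U) = Add(-2, Mul(Mul(-35, -4), U)) = Add(-2, Mul(140, U)))
Function('Y')(n) = Add(n, Pow(n, 2))
Pow(Add(Mul(X, Pow(Function('Y')(Function('o')(-2)), -1)), -2244), -1) = Pow(Add(Mul(-14810, Pow(Mul(Add(-2, Mul(140, -2)), Add(1, Add(-2, Mul(140, -2)))), -1)), -2244), -1) = Pow(Add(Mul(-14810, Pow(Mul(Add(-2, -280), Add(1, Add(-2, -280))), -1)), -2244), -1) = Pow(Add(Mul(-14810, Pow(Mul(-282, Add(1, -282)), -1)), -2244), -1) = Pow(Add(Mul(-14810, Pow(Mul(-282, -281), -1)), -2244), -1) = Pow(Add(Mul(-14810, Pow(79242, -1)), -2244), -1) = Pow(Add(Mul(-14810, Rational(1, 79242)), -2244), -1) = Pow(Add(Rational(-7405, 39621), -2244), -1) = Pow(Rational(-88916929, 39621), -1) = Rational(-39621, 88916929)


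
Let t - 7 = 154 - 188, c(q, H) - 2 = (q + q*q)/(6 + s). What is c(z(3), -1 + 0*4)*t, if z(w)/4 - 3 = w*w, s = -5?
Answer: -63558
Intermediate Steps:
z(w) = 12 + 4*w**2 (z(w) = 12 + 4*(w*w) = 12 + 4*w**2)
c(q, H) = 2 + q + q**2 (c(q, H) = 2 + (q + q*q)/(6 - 5) = 2 + (q + q**2)/1 = 2 + (q + q**2)*1 = 2 + (q + q**2) = 2 + q + q**2)
t = -27 (t = 7 + (154 - 188) = 7 - 34 = -27)
c(z(3), -1 + 0*4)*t = (2 + (12 + 4*3**2) + (12 + 4*3**2)**2)*(-27) = (2 + (12 + 4*9) + (12 + 4*9)**2)*(-27) = (2 + (12 + 36) + (12 + 36)**2)*(-27) = (2 + 48 + 48**2)*(-27) = (2 + 48 + 2304)*(-27) = 2354*(-27) = -63558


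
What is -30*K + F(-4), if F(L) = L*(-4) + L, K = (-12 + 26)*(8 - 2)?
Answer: -2508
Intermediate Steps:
K = 84 (K = 14*6 = 84)
F(L) = -3*L (F(L) = -4*L + L = -3*L)
-30*K + F(-4) = -30*84 - 3*(-4) = -2520 + 12 = -2508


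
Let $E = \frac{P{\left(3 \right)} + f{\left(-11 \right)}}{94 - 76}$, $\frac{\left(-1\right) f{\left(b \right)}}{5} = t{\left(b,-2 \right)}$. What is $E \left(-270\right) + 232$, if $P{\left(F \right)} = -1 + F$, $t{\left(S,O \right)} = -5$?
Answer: $-173$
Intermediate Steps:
$f{\left(b \right)} = 25$ ($f{\left(b \right)} = \left(-5\right) \left(-5\right) = 25$)
$E = \frac{3}{2}$ ($E = \frac{\left(-1 + 3\right) + 25}{94 - 76} = \frac{2 + 25}{18} = 27 \cdot \frac{1}{18} = \frac{3}{2} \approx 1.5$)
$E \left(-270\right) + 232 = \frac{3}{2} \left(-270\right) + 232 = -405 + 232 = -173$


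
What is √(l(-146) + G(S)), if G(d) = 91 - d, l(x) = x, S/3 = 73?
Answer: I*√274 ≈ 16.553*I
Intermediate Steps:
S = 219 (S = 3*73 = 219)
√(l(-146) + G(S)) = √(-146 + (91 - 1*219)) = √(-146 + (91 - 219)) = √(-146 - 128) = √(-274) = I*√274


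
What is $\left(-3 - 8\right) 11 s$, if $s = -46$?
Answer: $5566$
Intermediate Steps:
$\left(-3 - 8\right) 11 s = \left(-3 - 8\right) 11 \left(-46\right) = \left(-11\right) 11 \left(-46\right) = \left(-121\right) \left(-46\right) = 5566$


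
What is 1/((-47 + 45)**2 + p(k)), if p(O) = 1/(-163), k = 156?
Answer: 163/651 ≈ 0.25038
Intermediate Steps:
p(O) = -1/163
1/((-47 + 45)**2 + p(k)) = 1/((-47 + 45)**2 - 1/163) = 1/((-2)**2 - 1/163) = 1/(4 - 1/163) = 1/(651/163) = 163/651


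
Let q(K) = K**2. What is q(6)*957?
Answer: 34452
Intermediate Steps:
q(6)*957 = 6**2*957 = 36*957 = 34452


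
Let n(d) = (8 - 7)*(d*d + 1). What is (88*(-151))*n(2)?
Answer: -66440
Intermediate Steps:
n(d) = 1 + d**2 (n(d) = 1*(d**2 + 1) = 1*(1 + d**2) = 1 + d**2)
(88*(-151))*n(2) = (88*(-151))*(1 + 2**2) = -13288*(1 + 4) = -13288*5 = -66440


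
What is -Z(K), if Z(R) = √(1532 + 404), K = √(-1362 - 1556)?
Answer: -44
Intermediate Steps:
K = I*√2918 (K = √(-2918) = I*√2918 ≈ 54.018*I)
Z(R) = 44 (Z(R) = √1936 = 44)
-Z(K) = -1*44 = -44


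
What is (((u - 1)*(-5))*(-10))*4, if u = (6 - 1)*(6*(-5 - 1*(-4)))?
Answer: -6200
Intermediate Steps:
u = -30 (u = 5*(6*(-5 + 4)) = 5*(6*(-1)) = 5*(-6) = -30)
(((u - 1)*(-5))*(-10))*4 = (((-30 - 1)*(-5))*(-10))*4 = (-31*(-5)*(-10))*4 = (155*(-10))*4 = -1550*4 = -6200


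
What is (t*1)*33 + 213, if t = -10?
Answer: -117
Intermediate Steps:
(t*1)*33 + 213 = -10*1*33 + 213 = -10*33 + 213 = -330 + 213 = -117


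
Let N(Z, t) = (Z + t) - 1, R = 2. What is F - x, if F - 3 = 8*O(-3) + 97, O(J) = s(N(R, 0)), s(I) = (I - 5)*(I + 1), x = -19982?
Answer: 20018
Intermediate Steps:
N(Z, t) = -1 + Z + t
s(I) = (1 + I)*(-5 + I) (s(I) = (-5 + I)*(1 + I) = (1 + I)*(-5 + I))
O(J) = -8 (O(J) = -5 + (-1 + 2 + 0)**2 - 4*(-1 + 2 + 0) = -5 + 1**2 - 4*1 = -5 + 1 - 4 = -8)
F = 36 (F = 3 + (8*(-8) + 97) = 3 + (-64 + 97) = 3 + 33 = 36)
F - x = 36 - 1*(-19982) = 36 + 19982 = 20018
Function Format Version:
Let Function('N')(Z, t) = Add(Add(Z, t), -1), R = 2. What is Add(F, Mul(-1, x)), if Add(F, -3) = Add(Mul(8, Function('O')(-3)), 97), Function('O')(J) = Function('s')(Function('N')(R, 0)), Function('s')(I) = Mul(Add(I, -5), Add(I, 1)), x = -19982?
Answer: 20018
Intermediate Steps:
Function('N')(Z, t) = Add(-1, Z, t)
Function('s')(I) = Mul(Add(1, I), Add(-5, I)) (Function('s')(I) = Mul(Add(-5, I), Add(1, I)) = Mul(Add(1, I), Add(-5, I)))
Function('O')(J) = -8 (Function('O')(J) = Add(-5, Pow(Add(-1, 2, 0), 2), Mul(-4, Add(-1, 2, 0))) = Add(-5, Pow(1, 2), Mul(-4, 1)) = Add(-5, 1, -4) = -8)
F = 36 (F = Add(3, Add(Mul(8, -8), 97)) = Add(3, Add(-64, 97)) = Add(3, 33) = 36)
Add(F, Mul(-1, x)) = Add(36, Mul(-1, -19982)) = Add(36, 19982) = 20018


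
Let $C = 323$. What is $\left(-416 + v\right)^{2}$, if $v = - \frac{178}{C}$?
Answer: $\frac{18102626116}{104329} \approx 1.7351 \cdot 10^{5}$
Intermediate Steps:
$v = - \frac{178}{323} \approx -0.55108$
$\left(-416 + v\right)^{2} = \left(-416 - \frac{178}{323}\right)^{2} = \left(- \frac{134546}{323}\right)^{2} = \frac{18102626116}{104329}$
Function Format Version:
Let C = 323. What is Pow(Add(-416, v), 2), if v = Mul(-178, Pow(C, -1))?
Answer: Rational(18102626116, 104329) ≈ 1.7351e+5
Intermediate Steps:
v = Rational(-178, 323) (v = Mul(-178, Pow(323, -1)) = Mul(-178, Rational(1, 323)) = Rational(-178, 323) ≈ -0.55108)
Pow(Add(-416, v), 2) = Pow(Add(-416, Rational(-178, 323)), 2) = Pow(Rational(-134546, 323), 2) = Rational(18102626116, 104329)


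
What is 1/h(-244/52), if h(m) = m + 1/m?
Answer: -793/3890 ≈ -0.20386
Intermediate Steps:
1/h(-244/52) = 1/(-244/52 + 1/(-244/52)) = 1/(-244*1/52 + 1/(-244*1/52)) = 1/(-61/13 + 1/(-61/13)) = 1/(-61/13 - 13/61) = 1/(-3890/793) = -793/3890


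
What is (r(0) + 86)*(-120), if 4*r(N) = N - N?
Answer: -10320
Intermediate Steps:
r(N) = 0 (r(N) = (N - N)/4 = (1/4)*0 = 0)
(r(0) + 86)*(-120) = (0 + 86)*(-120) = 86*(-120) = -10320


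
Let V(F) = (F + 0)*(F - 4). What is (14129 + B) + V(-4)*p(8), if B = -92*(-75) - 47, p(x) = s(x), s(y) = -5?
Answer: 20822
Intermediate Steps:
V(F) = F*(-4 + F)
p(x) = -5
B = 6853 (B = 6900 - 47 = 6853)
(14129 + B) + V(-4)*p(8) = (14129 + 6853) - 4*(-4 - 4)*(-5) = 20982 - 4*(-8)*(-5) = 20982 + 32*(-5) = 20982 - 160 = 20822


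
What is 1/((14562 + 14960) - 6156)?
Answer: 1/23366 ≈ 4.2797e-5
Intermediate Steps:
1/((14562 + 14960) - 6156) = 1/(29522 - 6156) = 1/23366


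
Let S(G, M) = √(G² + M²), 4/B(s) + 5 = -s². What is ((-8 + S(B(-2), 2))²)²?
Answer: 37564816/6561 - 353536*√85/729 ≈ 1254.4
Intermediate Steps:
B(s) = 4/(-5 - s²)
((-8 + S(B(-2), 2))²)² = ((-8 + √((-4/(5 + (-2)²))² + 2²))²)² = ((-8 + √((-4/(5 + 4))² + 4))²)² = ((-8 + √((-4/9)² + 4))²)² = ((-8 + √(16/81 + 4))²)² = ((-8 + √(340/81))²)² = ((-8 + 2*√85/9)²)² = (-8 + 2*√85/9)⁴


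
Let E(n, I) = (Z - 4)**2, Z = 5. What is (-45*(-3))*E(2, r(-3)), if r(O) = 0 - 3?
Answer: 135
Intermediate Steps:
r(O) = -3
E(n, I) = 1 (E(n, I) = (5 - 4)**2 = 1**2 = 1)
(-45*(-3))*E(2, r(-3)) = -45*(-3)*1 = 135*1 = 135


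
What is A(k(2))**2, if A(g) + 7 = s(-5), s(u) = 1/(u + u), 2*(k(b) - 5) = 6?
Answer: 5041/100 ≈ 50.410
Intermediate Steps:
k(b) = 8 (k(b) = 5 + (1/2)*6 = 5 + 3 = 8)
s(u) = 1/(2*u)
A(g) = -71/10 (A(g) = -7 + (1/2)/(-5) = -7 + (1/2)*(-1/5) = -7 - 1/10 = -71/10)
A(k(2))**2 = (-71/10)**2 = 5041/100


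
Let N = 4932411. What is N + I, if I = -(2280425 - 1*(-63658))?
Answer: 2588328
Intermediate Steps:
I = -2344083 (I = -(2280425 + 63658) = -1*2344083 = -2344083)
N + I = 4932411 - 2344083 = 2588328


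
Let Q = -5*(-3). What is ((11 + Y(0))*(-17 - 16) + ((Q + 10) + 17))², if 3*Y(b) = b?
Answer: 103041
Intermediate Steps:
Q = 15
Y(b) = b/3
((11 + Y(0))*(-17 - 16) + ((Q + 10) + 17))² = ((11 + (⅓)*0)*(-17 - 16) + ((15 + 10) + 17))² = ((11 + 0)*(-33) + (25 + 17))² = (11*(-33) + 42)² = (-363 + 42)² = (-321)² = 103041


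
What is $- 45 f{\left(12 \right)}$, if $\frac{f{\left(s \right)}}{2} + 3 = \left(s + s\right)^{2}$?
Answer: $-51570$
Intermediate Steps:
$f{\left(s \right)} = -6 + 8 s^{2}$ ($f{\left(s \right)} = -6 + 2 \left(s + s\right)^{2} = -6 + 2 \left(2 s\right)^{2} = -6 + 2 \cdot 4 s^{2} = -6 + 8 s^{2}$)
$- 45 f{\left(12 \right)} = - 45 \left(-6 + 8 \cdot 12^{2}\right) = - 45 \left(-6 + 8 \cdot 144\right) = - 45 \left(-6 + 1152\right) = \left(-45\right) 1146 = -51570$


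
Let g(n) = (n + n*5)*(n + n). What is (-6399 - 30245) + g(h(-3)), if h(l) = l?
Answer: -36536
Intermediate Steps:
g(n) = 12*n² (g(n) = (n + 5*n)*(2*n) = (6*n)*(2*n) = 12*n²)
(-6399 - 30245) + g(h(-3)) = (-6399 - 30245) + 12*(-3)² = -36644 + 12*9 = -36644 + 108 = -36536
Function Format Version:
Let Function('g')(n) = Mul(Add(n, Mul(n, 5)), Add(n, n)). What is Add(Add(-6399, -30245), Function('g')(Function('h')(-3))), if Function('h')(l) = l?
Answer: -36536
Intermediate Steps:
Function('g')(n) = Mul(12, Pow(n, 2)) (Function('g')(n) = Mul(Add(n, Mul(5, n)), Mul(2, n)) = Mul(Mul(6, n), Mul(2, n)) = Mul(12, Pow(n, 2)))
Add(Add(-6399, -30245), Function('g')(Function('h')(-3))) = Add(Add(-6399, -30245), Mul(12, Pow(-3, 2))) = Add(-36644, Mul(12, 9)) = Add(-36644, 108) = -36536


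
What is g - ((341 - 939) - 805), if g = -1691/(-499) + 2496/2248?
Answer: 197358116/140219 ≈ 1407.5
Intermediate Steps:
g = 630859/140219 (g = -1691*(-1/499) + 2496*(1/2248) = 1691/499 + 312/281 = 630859/140219 ≈ 4.4991)
g - ((341 - 939) - 805) = 630859/140219 - ((341 - 939) - 805) = 630859/140219 - (-598 - 805) = 630859/140219 - 1*(-1403) = 630859/140219 + 1403 = 197358116/140219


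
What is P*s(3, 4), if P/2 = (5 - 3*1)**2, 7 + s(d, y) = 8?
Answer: 8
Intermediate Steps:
s(d, y) = 1 (s(d, y) = -7 + 8 = 1)
P = 8 (P = 2*(5 - 3*1)**2 = 2*(5 - 3)**2 = 2*2**2 = 2*4 = 8)
P*s(3, 4) = 8*1 = 8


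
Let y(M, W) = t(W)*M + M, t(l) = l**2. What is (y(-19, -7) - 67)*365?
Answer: -371205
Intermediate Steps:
y(M, W) = M + M*W**2 (y(M, W) = W**2*M + M = M*W**2 + M = M + M*W**2)
(y(-19, -7) - 67)*365 = (-19*(1 + (-7)**2) - 67)*365 = (-19*(1 + 49) - 67)*365 = (-19*50 - 67)*365 = (-950 - 67)*365 = -1017*365 = -371205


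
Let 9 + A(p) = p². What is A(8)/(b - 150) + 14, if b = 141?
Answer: 71/9 ≈ 7.8889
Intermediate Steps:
A(p) = -9 + p²
A(8)/(b - 150) + 14 = (-9 + 8²)/(141 - 150) + 14 = (-9 + 64)/(-9) + 14 = -⅑*55 + 14 = -55/9 + 14 = 71/9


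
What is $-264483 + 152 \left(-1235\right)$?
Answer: $-452203$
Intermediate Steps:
$-264483 + 152 \left(-1235\right) = -264483 - 187720 = -452203$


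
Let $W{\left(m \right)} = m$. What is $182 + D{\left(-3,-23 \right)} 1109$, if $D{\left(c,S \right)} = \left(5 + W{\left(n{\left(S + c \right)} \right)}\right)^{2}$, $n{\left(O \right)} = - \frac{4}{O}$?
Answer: $\frac{5009059}{169} \approx 29639.0$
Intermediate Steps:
$D{\left(c,S \right)} = \left(5 - \frac{4}{S + c}\right)^{2}$
$182 + D{\left(-3,-23 \right)} 1109 = 182 + \left(5 - \frac{4}{-23 - 3}\right)^{2} \cdot 1109 = 182 + \left(5 - \frac{4}{-26}\right)^{2} \cdot 1109 = 182 + \left(5 - - \frac{2}{13}\right)^{2} \cdot 1109 = 182 + \left(5 + \frac{2}{13}\right)^{2} \cdot 1109 = 182 + \left(\frac{67}{13}\right)^{2} \cdot 1109 = 182 + \frac{4489}{169} \cdot 1109 = 182 + \frac{4978301}{169} = \frac{5009059}{169}$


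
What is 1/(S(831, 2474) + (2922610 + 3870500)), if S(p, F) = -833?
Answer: 1/6792277 ≈ 1.4723e-7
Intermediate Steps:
1/(S(831, 2474) + (2922610 + 3870500)) = 1/(-833 + (2922610 + 3870500)) = 1/(-833 + 6793110) = 1/6792277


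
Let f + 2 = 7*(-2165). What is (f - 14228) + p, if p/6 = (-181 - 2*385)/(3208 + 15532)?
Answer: -275340303/9370 ≈ -29385.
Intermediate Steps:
f = -15157 (f = -2 + 7*(-2165) = -2 - 15155 = -15157)
p = -2853/9370 (p = 6*((-181 - 2*385)/(3208 + 15532)) = 6*((-181 - 770)/18740) = 6*(-951*1/18740) = 6*(-951/18740) = -2853/9370 ≈ -0.30448)
(f - 14228) + p = (-15157 - 14228) - 2853/9370 = -29385 - 2853/9370 = -275340303/9370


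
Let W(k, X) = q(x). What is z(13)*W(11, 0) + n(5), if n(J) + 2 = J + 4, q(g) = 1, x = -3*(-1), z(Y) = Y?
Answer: 20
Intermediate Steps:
x = 3
n(J) = 2 + J (n(J) = -2 + (J + 4) = -2 + (4 + J) = 2 + J)
W(k, X) = 1
z(13)*W(11, 0) + n(5) = 13*1 + (2 + 5) = 13 + 7 = 20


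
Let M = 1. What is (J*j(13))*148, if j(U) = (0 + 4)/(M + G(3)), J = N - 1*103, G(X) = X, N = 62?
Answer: -6068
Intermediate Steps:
J = -41 (J = 62 - 1*103 = 62 - 103 = -41)
j(U) = 1 (j(U) = (0 + 4)/(1 + 3) = 4/4 = 4*(¼) = 1)
(J*j(13))*148 = -41*1*148 = -41*148 = -6068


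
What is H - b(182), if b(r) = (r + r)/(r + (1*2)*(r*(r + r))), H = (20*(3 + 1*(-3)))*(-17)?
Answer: -2/729 ≈ -0.0027435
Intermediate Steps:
H = 0 (H = (20*(3 - 3))*(-17) = (20*0)*(-17) = 0*(-17) = 0)
b(r) = 2*r/(r + 4*r**2) (b(r) = (2*r)/(r + 2*(r*(2*r))) = (2*r)/(r + 2*(2*r**2)) = (2*r)/(r + 4*r**2) = 2*r/(r + 4*r**2))
H - b(182) = 0 - 2/(1 + 4*182) = 0 - 2/(1 + 728) = 0 - 2/729 = -2/729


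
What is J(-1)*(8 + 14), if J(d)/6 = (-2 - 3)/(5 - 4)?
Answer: -660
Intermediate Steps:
J(d) = -30 (J(d) = 6*((-2 - 3)/(5 - 4)) = 6*(-5/1) = 6*(-5*1) = 6*(-5) = -30)
J(-1)*(8 + 14) = -30*(8 + 14) = -30*22 = -660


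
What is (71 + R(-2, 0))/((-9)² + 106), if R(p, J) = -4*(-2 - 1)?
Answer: 83/187 ≈ 0.44385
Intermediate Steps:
R(p, J) = 12 (R(p, J) = -4*(-3) = 12)
(71 + R(-2, 0))/((-9)² + 106) = (71 + 12)/((-9)² + 106) = 83/(81 + 106) = 83/187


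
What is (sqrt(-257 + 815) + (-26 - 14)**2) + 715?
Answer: 2315 + 3*sqrt(62) ≈ 2338.6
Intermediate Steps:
(sqrt(-257 + 815) + (-26 - 14)**2) + 715 = (sqrt(558) + (-40)**2) + 715 = (3*sqrt(62) + 1600) + 715 = (1600 + 3*sqrt(62)) + 715 = 2315 + 3*sqrt(62)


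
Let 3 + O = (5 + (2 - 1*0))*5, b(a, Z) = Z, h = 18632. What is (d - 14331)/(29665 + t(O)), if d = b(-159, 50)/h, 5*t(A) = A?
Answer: -667537855/1382093812 ≈ -0.48299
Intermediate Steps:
O = 32 (O = -3 + (5 + (2 - 1*0))*5 = -3 + (5 + (2 + 0))*5 = -3 + (5 + 2)*5 = -3 + 7*5 = -3 + 35 = 32)
t(A) = A/5
d = 25/9316 (d = 50/18632 = 50*(1/18632) = 25/9316 ≈ 0.0026836)
(d - 14331)/(29665 + t(O)) = (25/9316 - 14331)/(29665 + (⅕)*32) = -133507571/(9316*(29665 + 32/5)) = -133507571/(9316*148357/5) = -133507571/9316*5/148357 = -667537855/1382093812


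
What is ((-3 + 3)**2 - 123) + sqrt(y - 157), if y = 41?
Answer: -123 + 2*I*sqrt(29) ≈ -123.0 + 10.77*I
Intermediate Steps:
((-3 + 3)**2 - 123) + sqrt(y - 157) = ((-3 + 3)**2 - 123) + sqrt(41 - 157) = (0**2 - 123) + sqrt(-116) = (0 - 123) + 2*I*sqrt(29) = -123 + 2*I*sqrt(29)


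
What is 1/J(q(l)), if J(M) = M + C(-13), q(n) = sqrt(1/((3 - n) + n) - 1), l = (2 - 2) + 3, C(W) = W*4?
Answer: -78/4057 - I*sqrt(6)/8114 ≈ -0.019226 - 0.00030188*I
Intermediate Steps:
C(W) = 4*W
l = 3 (l = 0 + 3 = 3)
q(n) = I*sqrt(6)/3 (q(n) = sqrt(1/3 - 1) = sqrt(-2/3) = I*sqrt(6)/3)
J(M) = -52 + M (J(M) = M + 4*(-13) = M - 52 = -52 + M)
1/J(q(l)) = 1/(-52 + I*sqrt(6)/3)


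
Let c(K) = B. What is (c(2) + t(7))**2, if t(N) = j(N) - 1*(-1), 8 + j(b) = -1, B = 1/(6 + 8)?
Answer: 12321/196 ≈ 62.862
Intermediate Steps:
B = 1/14 ≈ 0.071429
j(b) = -9 (j(b) = -8 - 1 = -9)
c(K) = 1/14
t(N) = -8 (t(N) = -9 - 1*(-1) = -9 + 1 = -8)
(c(2) + t(7))**2 = (1/14 - 8)**2 = (-111/14)**2 = 12321/196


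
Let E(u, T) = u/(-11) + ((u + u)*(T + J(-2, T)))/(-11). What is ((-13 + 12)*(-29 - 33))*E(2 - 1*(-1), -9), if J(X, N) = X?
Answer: 3906/11 ≈ 355.09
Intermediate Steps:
E(u, T) = -u/11 - 2*u*(-2 + T)/11 (E(u, T) = u/(-11) + ((u + u)*(T - 2))/(-11) = u*(-1/11) + ((2*u)*(-2 + T))*(-1/11) = -u/11 + (2*u*(-2 + T))*(-1/11) = -u/11 - 2*u*(-2 + T)/11)
((-13 + 12)*(-29 - 33))*E(2 - 1*(-1), -9) = ((-13 + 12)*(-29 - 33))*((2 - 1*(-1))*(3 - 2*(-9))/11) = (-1*(-62))*((2 + 1)*(3 + 18)/11) = 62*((1/11)*3*21) = 62*(63/11) = 3906/11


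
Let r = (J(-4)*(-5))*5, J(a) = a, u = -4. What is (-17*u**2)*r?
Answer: -27200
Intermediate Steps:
r = 100 (r = -4*(-5)*5 = 20*5 = 100)
(-17*u**2)*r = -17*(-4)**2*100 = -17*16*100 = -272*100 = -27200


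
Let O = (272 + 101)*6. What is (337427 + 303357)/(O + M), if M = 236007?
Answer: 640784/238245 ≈ 2.6896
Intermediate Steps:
O = 2238 (O = 373*6 = 2238)
(337427 + 303357)/(O + M) = (337427 + 303357)/(2238 + 236007) = 640784/238245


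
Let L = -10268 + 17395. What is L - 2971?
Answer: 4156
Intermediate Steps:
L = 7127
L - 2971 = 7127 - 2971 = 4156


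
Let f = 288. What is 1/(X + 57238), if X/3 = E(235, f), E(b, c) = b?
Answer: 1/57943 ≈ 1.7258e-5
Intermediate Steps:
X = 705 (X = 3*235 = 705)
1/(X + 57238) = 1/(705 + 57238) = 1/57943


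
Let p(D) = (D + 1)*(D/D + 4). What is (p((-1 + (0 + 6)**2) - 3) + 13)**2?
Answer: 31684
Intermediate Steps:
p(D) = 5 + 5*D (p(D) = (1 + D)*(1 + 4) = (1 + D)*5 = 5 + 5*D)
(p((-1 + (0 + 6)**2) - 3) + 13)**2 = ((5 + 5*((-1 + (0 + 6)**2) - 3)) + 13)**2 = ((5 + 5*((-1 + 6**2) - 3)) + 13)**2 = ((5 + 5*((-1 + 36) - 3)) + 13)**2 = ((5 + 5*(35 - 3)) + 13)**2 = ((5 + 5*32) + 13)**2 = ((5 + 160) + 13)**2 = (165 + 13)**2 = 178**2 = 31684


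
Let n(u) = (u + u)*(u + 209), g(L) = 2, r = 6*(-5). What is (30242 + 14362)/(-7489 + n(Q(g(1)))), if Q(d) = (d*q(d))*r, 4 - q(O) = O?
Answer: -44604/28849 ≈ -1.5461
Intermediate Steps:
q(O) = 4 - O
r = -30
Q(d) = -30*d*(4 - d) (Q(d) = (d*(4 - d))*(-30) = -30*d*(4 - d))
n(u) = 2*u*(209 + u) (n(u) = (2*u)*(209 + u) = 2*u*(209 + u))
(30242 + 14362)/(-7489 + n(Q(g(1)))) = (30242 + 14362)/(-7489 + 2*(30*2*(-4 + 2))*(209 + 30*2*(-4 + 2))) = 44604/(-7489 + 2*(30*2*(-2))*(209 + 30*2*(-2))) = 44604/(-7489 + 2*(-120)*(209 - 120)) = 44604/(-7489 + 2*(-120)*89) = 44604/(-7489 - 21360) = 44604/(-28849) = 44604*(-1/28849) = -44604/28849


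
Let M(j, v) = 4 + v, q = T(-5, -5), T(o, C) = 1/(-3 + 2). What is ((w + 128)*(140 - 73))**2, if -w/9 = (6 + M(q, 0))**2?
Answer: 2675372176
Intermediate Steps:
T(o, C) = -1 (T(o, C) = 1/(-1) = -1)
q = -1
w = -900 (w = -9*(6 + (4 + 0))**2 = -9*(6 + 4)**2 = -9*10**2 = -9*100 = -900)
((w + 128)*(140 - 73))**2 = ((-900 + 128)*(140 - 73))**2 = (-772*67)**2 = (-51724)**2 = 2675372176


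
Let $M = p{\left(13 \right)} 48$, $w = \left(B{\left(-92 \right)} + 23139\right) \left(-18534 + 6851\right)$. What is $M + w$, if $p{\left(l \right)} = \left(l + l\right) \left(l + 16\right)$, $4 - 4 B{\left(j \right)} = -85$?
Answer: $- \frac{1082226767}{4} \approx -2.7056 \cdot 10^{8}$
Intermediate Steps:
$B{\left(j \right)} = \frac{89}{4}$ ($B{\left(j \right)} = 1 - - \frac{85}{4} = 1 + \frac{85}{4} = \frac{89}{4}$)
$w = - \frac{1082371535}{4}$ ($w = \left(\frac{89}{4} + 23139\right) \left(-18534 + 6851\right) = \frac{92645}{4} \left(-11683\right) = - \frac{1082371535}{4} \approx -2.7059 \cdot 10^{8}$)
$p{\left(l \right)} = 2 l \left(16 + l\right)$
$M = 36192$ ($M = 2 \cdot 13 \left(16 + 13\right) 48 = 2 \cdot 13 \cdot 29 \cdot 48 = 754 \cdot 48 = 36192$)
$M + w = 36192 - \frac{1082371535}{4} = - \frac{1082226767}{4}$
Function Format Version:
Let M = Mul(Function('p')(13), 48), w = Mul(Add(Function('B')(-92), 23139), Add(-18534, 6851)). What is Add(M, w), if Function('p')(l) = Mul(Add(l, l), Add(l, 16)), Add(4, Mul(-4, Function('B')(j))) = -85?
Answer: Rational(-1082226767, 4) ≈ -2.7056e+8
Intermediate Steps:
Function('B')(j) = Rational(89, 4) (Function('B')(j) = Add(1, Mul(Rational(-1, 4), -85)) = Add(1, Rational(85, 4)) = Rational(89, 4))
w = Rational(-1082371535, 4) (w = Mul(Add(Rational(89, 4), 23139), Add(-18534, 6851)) = Mul(Rational(92645, 4), -11683) = Rational(-1082371535, 4) ≈ -2.7059e+8)
Function('p')(l) = Mul(2, l, Add(16, l)) (Function('p')(l) = Mul(Mul(2, l), Add(16, l)) = Mul(2, l, Add(16, l)))
M = 36192 (M = Mul(Mul(2, 13, Add(16, 13)), 48) = Mul(Mul(2, 13, 29), 48) = Mul(754, 48) = 36192)
Add(M, w) = Add(36192, Rational(-1082371535, 4)) = Rational(-1082226767, 4)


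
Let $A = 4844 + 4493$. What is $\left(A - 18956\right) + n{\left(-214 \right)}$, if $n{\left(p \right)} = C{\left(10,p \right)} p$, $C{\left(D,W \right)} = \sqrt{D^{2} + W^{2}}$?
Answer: $-9619 - 428 \sqrt{11474} \approx -55465.0$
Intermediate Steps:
$A = 9337$
$n{\left(p \right)} = p \sqrt{100 + p^{2}}$ ($n{\left(p \right)} = \sqrt{10^{2} + p^{2}} p = \sqrt{100 + p^{2}} p = p \sqrt{100 + p^{2}}$)
$\left(A - 18956\right) + n{\left(-214 \right)} = \left(9337 - 18956\right) - 214 \sqrt{100 + \left(-214\right)^{2}} = \left(9337 - 18956\right) - 214 \sqrt{100 + 45796} = -9619 - 214 \sqrt{45896} = -9619 - 214 \cdot 2 \sqrt{11474} = -9619 - 428 \sqrt{11474}$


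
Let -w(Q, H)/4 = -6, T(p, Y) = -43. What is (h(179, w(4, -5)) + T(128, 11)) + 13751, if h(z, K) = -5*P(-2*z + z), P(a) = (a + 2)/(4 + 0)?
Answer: 55717/4 ≈ 13929.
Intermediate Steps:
w(Q, H) = 24 (w(Q, H) = -4*(-6) = 24)
P(a) = 1/2 + a/4 (P(a) = (2 + a)/4 = (2 + a)*(1/4) = 1/2 + a/4)
h(z, K) = -5/2 + 5*z/4 (h(z, K) = -5*(1/2 + (-2*z + z)/4) = -5*(1/2 + (-z)/4) = -5*(1/2 - z/4) = -5/2 + 5*z/4)
(h(179, w(4, -5)) + T(128, 11)) + 13751 = ((-5/2 + (5/4)*179) - 43) + 13751 = ((-5/2 + 895/4) - 43) + 13751 = (885/4 - 43) + 13751 = 713/4 + 13751 = 55717/4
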